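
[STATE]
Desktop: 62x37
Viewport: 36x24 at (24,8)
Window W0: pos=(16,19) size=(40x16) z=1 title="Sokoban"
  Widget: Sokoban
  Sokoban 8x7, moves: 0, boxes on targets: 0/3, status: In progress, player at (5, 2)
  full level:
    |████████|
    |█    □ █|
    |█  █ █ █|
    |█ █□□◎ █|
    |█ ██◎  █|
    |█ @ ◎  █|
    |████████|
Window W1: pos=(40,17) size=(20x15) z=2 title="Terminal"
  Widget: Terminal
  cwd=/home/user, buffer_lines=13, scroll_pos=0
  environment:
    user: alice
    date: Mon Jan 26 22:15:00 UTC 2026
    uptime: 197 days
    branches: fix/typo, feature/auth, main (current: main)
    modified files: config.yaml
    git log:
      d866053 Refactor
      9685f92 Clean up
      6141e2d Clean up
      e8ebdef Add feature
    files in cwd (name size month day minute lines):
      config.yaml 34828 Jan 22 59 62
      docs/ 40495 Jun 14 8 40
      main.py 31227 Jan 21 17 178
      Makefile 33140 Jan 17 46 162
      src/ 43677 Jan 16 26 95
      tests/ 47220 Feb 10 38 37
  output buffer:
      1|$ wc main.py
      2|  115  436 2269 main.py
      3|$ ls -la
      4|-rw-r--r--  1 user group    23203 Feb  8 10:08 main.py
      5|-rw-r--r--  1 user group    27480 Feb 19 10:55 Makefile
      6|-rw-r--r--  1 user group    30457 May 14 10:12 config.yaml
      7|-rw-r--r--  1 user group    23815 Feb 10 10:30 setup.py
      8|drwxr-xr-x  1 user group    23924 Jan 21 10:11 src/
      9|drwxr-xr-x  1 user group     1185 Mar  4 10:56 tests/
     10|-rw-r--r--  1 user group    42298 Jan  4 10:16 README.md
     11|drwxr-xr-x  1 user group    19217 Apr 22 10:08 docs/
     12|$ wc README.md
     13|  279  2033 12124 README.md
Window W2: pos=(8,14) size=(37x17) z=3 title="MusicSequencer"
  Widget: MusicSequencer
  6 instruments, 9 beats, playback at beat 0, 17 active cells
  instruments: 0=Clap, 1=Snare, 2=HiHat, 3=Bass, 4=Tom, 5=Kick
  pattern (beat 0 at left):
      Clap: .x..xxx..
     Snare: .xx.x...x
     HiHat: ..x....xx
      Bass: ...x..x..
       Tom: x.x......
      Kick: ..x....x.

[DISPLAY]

                                    
                                    
                                    
                                    
                                    
                                    
━━━━━━━━━━━━━━━━━━━━┓               
                    ┃               
────────────────────┨               
                    ┃━━━━━━━━━━━━━━┓
                    ┃minal         ┃
                    ┃──────────────┨
                    ┃ main.py      ┃
                    ┃5  436 2269 ma┃
                    ┃ -la          ┃
                    ┃r--r--  1 user┃
                    ┃r--r--  1 user┃
                    ┃r--r--  1 user┃
                    ┃r--r--  1 user┃
                    ┃r-xr-x  1 user┃
                    ┃r-xr-x  1 user┃
                    ┃r--r--  1 user┃
━━━━━━━━━━━━━━━━━━━━┛r-xr-x  1 user┃
                ┗━━━━━━━━━━━━━━━━━━┛


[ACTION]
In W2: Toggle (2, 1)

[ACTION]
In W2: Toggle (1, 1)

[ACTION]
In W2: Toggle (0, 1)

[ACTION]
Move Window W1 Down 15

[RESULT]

                                    
                                    
                                    
                                    
                                    
                                    
━━━━━━━━━━━━━━━━━━━━┓               
                    ┃               
────────────────────┨               
                    ┃               
                    ┃               
                    ┃━━━━━━━━━━┓    
                    ┃          ┃    
                    ┃──────────┨    
                    ┃━━━━━━━━━━━━━━┓
                    ┃minal         ┃
                    ┃──────────────┨
                    ┃ main.py      ┃
                    ┃5  436 2269 ma┃
                    ┃ -la          ┃
                    ┃r--r--  1 user┃
                    ┃r--r--  1 user┃
━━━━━━━━━━━━━━━━━━━━┛r--r--  1 user┃
                ┃-rw-r--r--  1 user┃


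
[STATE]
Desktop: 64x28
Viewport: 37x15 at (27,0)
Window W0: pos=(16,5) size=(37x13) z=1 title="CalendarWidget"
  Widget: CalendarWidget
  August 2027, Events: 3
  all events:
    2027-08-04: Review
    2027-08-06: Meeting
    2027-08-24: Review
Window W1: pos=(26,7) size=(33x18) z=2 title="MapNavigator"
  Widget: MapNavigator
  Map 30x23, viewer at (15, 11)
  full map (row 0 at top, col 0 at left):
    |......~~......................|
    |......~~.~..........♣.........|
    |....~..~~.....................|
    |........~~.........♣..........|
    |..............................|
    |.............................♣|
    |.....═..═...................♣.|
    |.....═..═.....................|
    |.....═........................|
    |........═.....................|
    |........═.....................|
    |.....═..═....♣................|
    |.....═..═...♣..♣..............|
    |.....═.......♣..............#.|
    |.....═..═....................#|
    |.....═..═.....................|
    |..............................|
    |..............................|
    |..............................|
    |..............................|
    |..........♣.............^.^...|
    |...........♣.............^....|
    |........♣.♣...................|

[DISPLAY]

                                     
                                     
                                     
                                     
                                     
━━━━━━━━━━━━━━━━━━━━━━━━━┓           
idget                    ┃           
━━━━━━━━━━━━━━━━━━━━━━━━━━━━━━━┓     
 MapNavigator                  ┃     
───────────────────────────────┨     
.............................. ┃     
.............................♣ ┃     
.....═..═...................♣. ┃     
.....═..═..................... ┃     
.....═........................ ┃     


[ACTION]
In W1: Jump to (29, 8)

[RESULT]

                                     
                                     
                                     
                                     
                                     
━━━━━━━━━━━━━━━━━━━━━━━━━┓           
idget                    ┃           
━━━━━━━━━━━━━━━━━━━━━━━━━━━━━━━┓     
 MapNavigator                  ┃     
───────────────────────────────┨     
......♣.........               ┃     
................               ┃     
.....♣..........               ┃     
................               ┃     
...............♣               ┃     


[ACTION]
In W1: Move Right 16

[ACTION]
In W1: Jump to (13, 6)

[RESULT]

                                     
                                     
                                     
                                     
                                     
━━━━━━━━━━━━━━━━━━━━━━━━━┓           
idget                    ┃           
━━━━━━━━━━━━━━━━━━━━━━━━━━━━━━━┓     
 MapNavigator                  ┃     
───────────────────────────────┨     
                               ┃     
  ......~~.....................┃     
  ......~~.~..........♣........┃     
  ....~..~~....................┃     
  ........~~.........♣.........┃     


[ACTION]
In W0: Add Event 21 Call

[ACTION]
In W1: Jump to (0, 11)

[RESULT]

                                     
                                     
                                     
                                     
                                     
━━━━━━━━━━━━━━━━━━━━━━━━━┓           
idget                    ┃           
━━━━━━━━━━━━━━━━━━━━━━━━━━━━━━━┓     
 MapNavigator                  ┃     
───────────────────────────────┨     
               ................┃     
               ................┃     
               .....═..═.......┃     
               .....═..═.......┃     
               .....═..........┃     


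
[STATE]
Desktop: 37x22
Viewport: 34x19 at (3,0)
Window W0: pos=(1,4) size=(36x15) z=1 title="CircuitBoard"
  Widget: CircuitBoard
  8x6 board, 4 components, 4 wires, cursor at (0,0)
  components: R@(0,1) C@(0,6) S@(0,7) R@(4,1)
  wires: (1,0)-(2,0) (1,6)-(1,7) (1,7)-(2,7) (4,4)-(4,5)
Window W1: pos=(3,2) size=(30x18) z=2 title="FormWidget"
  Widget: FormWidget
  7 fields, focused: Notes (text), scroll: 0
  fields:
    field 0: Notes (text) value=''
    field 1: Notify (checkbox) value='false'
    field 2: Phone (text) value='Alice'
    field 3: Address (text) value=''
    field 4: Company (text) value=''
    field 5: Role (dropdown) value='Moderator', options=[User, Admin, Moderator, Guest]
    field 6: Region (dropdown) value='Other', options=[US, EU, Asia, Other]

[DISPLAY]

                                  
                                  
┏━━━━━━━━━━━━━━━━━━━━━━━━━━━━┓    
┃ FormWidget                 ┃    
┠────────────────────────────┨━━━┓
┃> Notes:      [            ]┃   ┃
┃  Notify:     [ ]           ┃───┨
┃  Phone:      [Alice       ]┃   ┃
┃  Address:    [            ]┃ S ┃
┃  Company:    [            ]┃   ┃
┃  Role:       [Moderator  ▼]┃ · ┃
┃  Region:     [Other      ▼]┃ │ ┃
┃                            ┃ · ┃
┃                            ┃   ┃
┃                            ┃   ┃
┃                            ┃   ┃
┃                            ┃   ┃
┃                            ┃   ┃
┃                            ┃━━━┛


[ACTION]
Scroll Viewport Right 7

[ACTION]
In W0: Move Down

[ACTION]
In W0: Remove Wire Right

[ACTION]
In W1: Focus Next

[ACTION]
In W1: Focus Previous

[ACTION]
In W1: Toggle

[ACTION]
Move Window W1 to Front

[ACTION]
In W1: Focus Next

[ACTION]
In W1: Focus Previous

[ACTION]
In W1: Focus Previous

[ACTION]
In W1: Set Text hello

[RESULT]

                                  
                                  
┏━━━━━━━━━━━━━━━━━━━━━━━━━━━━┓    
┃ FormWidget                 ┃    
┠────────────────────────────┨━━━┓
┃  Notes:      [            ]┃   ┃
┃  Notify:     [ ]           ┃───┨
┃  Phone:      [Alice       ]┃   ┃
┃  Address:    [            ]┃ S ┃
┃  Company:    [            ]┃   ┃
┃  Role:       [Moderator  ▼]┃ · ┃
┃> Region:     [Other      ▼]┃ │ ┃
┃                            ┃ · ┃
┃                            ┃   ┃
┃                            ┃   ┃
┃                            ┃   ┃
┃                            ┃   ┃
┃                            ┃   ┃
┃                            ┃━━━┛


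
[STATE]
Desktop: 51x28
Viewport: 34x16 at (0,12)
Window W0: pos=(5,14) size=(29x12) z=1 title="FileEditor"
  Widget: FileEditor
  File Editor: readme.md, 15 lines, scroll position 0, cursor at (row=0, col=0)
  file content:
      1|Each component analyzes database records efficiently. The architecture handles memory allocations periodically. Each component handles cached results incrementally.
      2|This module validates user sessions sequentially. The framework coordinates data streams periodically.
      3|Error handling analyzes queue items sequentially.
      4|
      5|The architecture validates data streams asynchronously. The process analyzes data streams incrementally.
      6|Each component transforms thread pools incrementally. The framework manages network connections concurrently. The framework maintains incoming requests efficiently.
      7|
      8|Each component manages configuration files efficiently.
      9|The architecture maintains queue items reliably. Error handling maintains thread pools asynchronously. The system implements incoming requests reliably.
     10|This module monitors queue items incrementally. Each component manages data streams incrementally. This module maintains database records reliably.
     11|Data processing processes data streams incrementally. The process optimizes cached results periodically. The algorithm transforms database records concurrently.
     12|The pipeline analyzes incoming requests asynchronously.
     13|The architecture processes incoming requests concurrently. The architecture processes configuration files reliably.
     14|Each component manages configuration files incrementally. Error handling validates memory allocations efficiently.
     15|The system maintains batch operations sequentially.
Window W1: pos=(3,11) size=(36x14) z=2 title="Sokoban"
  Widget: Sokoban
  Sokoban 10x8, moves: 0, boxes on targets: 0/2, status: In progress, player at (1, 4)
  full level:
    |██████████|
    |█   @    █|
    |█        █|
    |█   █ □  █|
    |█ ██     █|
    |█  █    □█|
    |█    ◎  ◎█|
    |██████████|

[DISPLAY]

   ┃ Sokoban                      
   ┠──────────────────────────────
   ┃██████████                    
   ┃█   @    █                    
   ┃█        █                    
   ┃█   █ □  █                    
   ┃█ ██     █                    
   ┃█  █    □█                    
   ┃█    ◎  ◎█                    
   ┃██████████                    
   ┃Moves: 0  0/2                 
   ┃                              
   ┗━━━━━━━━━━━━━━━━━━━━━━━━━━━━━━
     ┗━━━━━━━━━━━━━━━━━━━━━━━━━━━┛
                                  
                                  


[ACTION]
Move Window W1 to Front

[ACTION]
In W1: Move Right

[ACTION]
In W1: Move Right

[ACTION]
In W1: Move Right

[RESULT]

   ┃ Sokoban                      
   ┠──────────────────────────────
   ┃██████████                    
   ┃█      @ █                    
   ┃█        █                    
   ┃█   █ □  █                    
   ┃█ ██     █                    
   ┃█  █    □█                    
   ┃█    ◎  ◎█                    
   ┃██████████                    
   ┃Moves: 3  0/2                 
   ┃                              
   ┗━━━━━━━━━━━━━━━━━━━━━━━━━━━━━━
     ┗━━━━━━━━━━━━━━━━━━━━━━━━━━━┛
                                  
                                  


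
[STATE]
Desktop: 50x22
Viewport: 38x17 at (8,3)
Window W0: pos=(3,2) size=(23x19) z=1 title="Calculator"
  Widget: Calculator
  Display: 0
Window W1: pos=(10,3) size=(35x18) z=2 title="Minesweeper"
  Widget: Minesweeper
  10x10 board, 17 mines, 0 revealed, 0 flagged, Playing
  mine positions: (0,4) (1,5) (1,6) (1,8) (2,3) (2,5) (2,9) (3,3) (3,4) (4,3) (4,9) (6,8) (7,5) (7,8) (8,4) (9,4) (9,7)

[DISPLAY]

cu┏━━━━━━━━━━━━━━━━━━━━━━━━━━━━━━━━━┓ 
──┃ Minesweeper                     ┃ 
  ┠─────────────────────────────────┨ 
┬─┃■■■■■■■■■■                       ┃ 
│ ┃■■■■■■■■■■                       ┃ 
┼─┃■■■■■■■■■■                       ┃ 
│ ┃■■■■■■■■■■                       ┃ 
┼─┃■■■■■■■■■■                       ┃ 
│ ┃■■■■■■■■■■                       ┃ 
┼─┃■■■■■■■■■■                       ┃ 
│ ┃■■■■■■■■■■                       ┃ 
┼─┃■■■■■■■■■■                       ┃ 
│ ┃■■■■■■■■■■                       ┃ 
┴─┃                                 ┃ 
  ┃                                 ┃ 
  ┃                                 ┃ 
  ┃                                 ┃ 


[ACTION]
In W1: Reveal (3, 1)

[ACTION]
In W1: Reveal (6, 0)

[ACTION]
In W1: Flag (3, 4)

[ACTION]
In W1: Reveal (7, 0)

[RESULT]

cu┏━━━━━━━━━━━━━━━━━━━━━━━━━━━━━━━━━┓ 
──┃ Minesweeper                     ┃ 
  ┠─────────────────────────────────┨ 
┬─┃   1■■■■■■                       ┃ 
│ ┃  12■■■■■■                       ┃ 
┼─┃  2■■■■■■■                       ┃ 
│ ┃  3■⚑■■■■■                       ┃ 
┼─┃  2■■■■■■■                       ┃ 
│ ┃  111■■■■■                       ┃ 
┼─┃    1■■■■■                       ┃ 
│ ┃   12■■■■■                       ┃ 
┼─┃   2■■■■■■                       ┃ 
│ ┃   2■■■■■■                       ┃ 
┴─┃                                 ┃ 
  ┃                                 ┃ 
  ┃                                 ┃ 
  ┃                                 ┃ 


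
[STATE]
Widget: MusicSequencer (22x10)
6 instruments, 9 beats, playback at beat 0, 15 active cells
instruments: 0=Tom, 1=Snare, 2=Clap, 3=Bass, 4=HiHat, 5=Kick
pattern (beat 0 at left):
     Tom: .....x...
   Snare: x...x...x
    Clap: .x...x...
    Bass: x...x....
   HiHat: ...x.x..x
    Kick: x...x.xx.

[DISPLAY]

      ▼12345678       
   Tom·····█···       
 Snare█···█···█       
  Clap·█···█···       
  Bass█···█····       
 HiHat···█·█··█       
  Kick█···█·██·       
                      
                      
                      


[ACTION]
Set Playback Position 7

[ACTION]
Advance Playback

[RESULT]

      01234567▼       
   Tom·····█···       
 Snare█···█···█       
  Clap·█···█···       
  Bass█···█····       
 HiHat···█·█··█       
  Kick█···█·██·       
                      
                      
                      


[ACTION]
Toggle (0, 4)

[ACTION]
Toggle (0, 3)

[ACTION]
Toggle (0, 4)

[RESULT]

      01234567▼       
   Tom···█·█···       
 Snare█···█···█       
  Clap·█···█···       
  Bass█···█····       
 HiHat···█·█··█       
  Kick█···█·██·       
                      
                      
                      


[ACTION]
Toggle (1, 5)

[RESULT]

      01234567▼       
   Tom···█·█···       
 Snare█···██··█       
  Clap·█···█···       
  Bass█···█····       
 HiHat···█·█··█       
  Kick█···█·██·       
                      
                      
                      


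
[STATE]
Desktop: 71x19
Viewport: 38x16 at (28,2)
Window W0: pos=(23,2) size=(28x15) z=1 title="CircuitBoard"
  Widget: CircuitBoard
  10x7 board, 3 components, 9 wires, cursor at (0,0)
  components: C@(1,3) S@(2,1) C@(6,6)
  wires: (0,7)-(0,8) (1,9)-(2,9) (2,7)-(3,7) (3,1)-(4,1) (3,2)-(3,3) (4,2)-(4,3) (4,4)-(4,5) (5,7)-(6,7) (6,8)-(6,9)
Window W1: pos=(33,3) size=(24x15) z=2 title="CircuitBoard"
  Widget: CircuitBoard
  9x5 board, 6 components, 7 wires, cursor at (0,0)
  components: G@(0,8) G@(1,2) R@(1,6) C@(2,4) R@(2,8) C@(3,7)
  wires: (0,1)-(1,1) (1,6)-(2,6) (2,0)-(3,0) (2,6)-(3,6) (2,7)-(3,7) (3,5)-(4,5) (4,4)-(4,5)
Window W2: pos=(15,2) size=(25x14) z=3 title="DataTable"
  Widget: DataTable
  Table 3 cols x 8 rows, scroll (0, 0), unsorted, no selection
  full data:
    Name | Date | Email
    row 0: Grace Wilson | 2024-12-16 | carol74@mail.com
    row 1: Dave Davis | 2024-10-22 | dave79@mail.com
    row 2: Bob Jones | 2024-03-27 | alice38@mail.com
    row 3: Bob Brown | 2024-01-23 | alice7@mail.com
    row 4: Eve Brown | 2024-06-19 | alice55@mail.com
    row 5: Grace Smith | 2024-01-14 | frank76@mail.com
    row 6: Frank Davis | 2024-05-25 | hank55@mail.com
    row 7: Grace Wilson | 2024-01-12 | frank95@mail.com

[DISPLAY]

━━━━━━━━━━━┓━━━━━━━━━━┓               
           ┃━━━━━━━━━━━━━━━━┓         
───────────┨itBoard         ┃         
│Date      ┃────────────────┨         
┼──────────┃ 2 3 4 5 6 7 8  ┃         
│2024-12-16┃  ·             ┃         
│2024-10-22┃  │             ┃         
│2024-03-27┃  ·   G         ┃         
│2024-01-23┃                ┃         
│2024-06-19┃              C ┃         
│2024-01-14┃                ┃         
│2024-05-25┃                ┃         
│2024-01-12┃                ┃         
━━━━━━━━━━━┛              · ┃         
━━━━━┃Cursor: (0,0)         ┃         
     ┗━━━━━━━━━━━━━━━━━━━━━━┛         


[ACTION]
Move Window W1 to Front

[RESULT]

━━━━━━━━━━━┓━━━━━━━━━━┓               
     ┏━━━━━━━━━━━━━━━━━━━━━━┓         
─────┃ CircuitBoard         ┃         
│Date┠──────────────────────┨         
┼────┃   0 1 2 3 4 5 6 7 8  ┃         
│2024┃0  [.]  ·             ┃         
│2024┃        │             ┃         
│2024┃1       ·   G         ┃         
│2024┃                      ┃         
│2024┃2   ·               C ┃         
│2024┃    │                 ┃         
│2024┃3   ·                 ┃         
│2024┃                      ┃         
━━━━━┃4                   · ┃         
━━━━━┃Cursor: (0,0)         ┃         
     ┗━━━━━━━━━━━━━━━━━━━━━━┛         


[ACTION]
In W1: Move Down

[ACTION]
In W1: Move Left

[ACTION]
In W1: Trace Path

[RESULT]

━━━━━━━━━━━┓━━━━━━━━━━┓               
     ┏━━━━━━━━━━━━━━━━━━━━━━┓         
─────┃ CircuitBoard         ┃         
│Date┠──────────────────────┨         
┼────┃   0 1 2 3 4 5 6 7 8  ┃         
│2024┃0       ·             ┃         
│2024┃        │             ┃         
│2024┃1  [.]  ·   G         ┃         
│2024┃                      ┃         
│2024┃2   ·               C ┃         
│2024┃    │                 ┃         
│2024┃3   ·                 ┃         
│2024┃                      ┃         
━━━━━┃4                   · ┃         
━━━━━┃Cursor: (1,0)  Trace: ┃         
     ┗━━━━━━━━━━━━━━━━━━━━━━┛         


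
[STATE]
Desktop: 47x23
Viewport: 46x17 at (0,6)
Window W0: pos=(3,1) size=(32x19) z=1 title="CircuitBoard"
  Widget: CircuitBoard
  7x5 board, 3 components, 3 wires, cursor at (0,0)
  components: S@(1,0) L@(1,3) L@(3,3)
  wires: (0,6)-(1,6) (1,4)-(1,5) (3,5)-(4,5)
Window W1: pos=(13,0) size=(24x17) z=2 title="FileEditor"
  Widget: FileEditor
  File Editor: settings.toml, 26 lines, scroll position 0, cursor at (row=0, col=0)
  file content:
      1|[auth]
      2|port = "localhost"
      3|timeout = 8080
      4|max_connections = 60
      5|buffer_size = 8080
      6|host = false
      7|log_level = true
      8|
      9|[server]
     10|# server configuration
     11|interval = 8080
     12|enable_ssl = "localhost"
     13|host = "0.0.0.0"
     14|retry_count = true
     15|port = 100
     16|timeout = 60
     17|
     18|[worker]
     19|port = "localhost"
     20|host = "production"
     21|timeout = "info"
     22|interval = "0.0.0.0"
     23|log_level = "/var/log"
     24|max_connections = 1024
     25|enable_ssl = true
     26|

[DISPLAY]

   ┃         ┃max_connections = 60 ░┃         
   ┃1   S    ┃buffer_size = 8080   ░┃         
   ┃         ┃host = false         ░┃         
   ┃2        ┃log_level = true     ░┃         
   ┃         ┃                     ░┃         
   ┃3        ┃[server]             ░┃         
   ┃         ┃# server configuratio░┃         
   ┃4        ┃interval = 8080      ░┃         
   ┃Cursor: (┃enable_ssl = "localho░┃         
   ┃         ┃host = "0.0.0.0"     ▼┃         
   ┃         ┗━━━━━━━━━━━━━━━━━━━━━━┛         
   ┃                              ┃           
   ┃                              ┃           
   ┗━━━━━━━━━━━━━━━━━━━━━━━━━━━━━━┛           
                                              
                                              
                                              


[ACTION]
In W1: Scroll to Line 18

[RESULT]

   ┃         ┃                     ░┃         
   ┃1   S    ┃[worker]             ░┃         
   ┃         ┃port = "localhost"   ░┃         
   ┃2        ┃host = "production"  ░┃         
   ┃         ┃timeout = "info"     ░┃         
   ┃3        ┃interval = "0.0.0.0" ░┃         
   ┃         ┃log_level = "/var/log░┃         
   ┃4        ┃max_connections = 102░┃         
   ┃Cursor: (┃enable_ssl = true    █┃         
   ┃         ┃                     ▼┃         
   ┃         ┗━━━━━━━━━━━━━━━━━━━━━━┛         
   ┃                              ┃           
   ┃                              ┃           
   ┗━━━━━━━━━━━━━━━━━━━━━━━━━━━━━━┛           
                                              
                                              
                                              


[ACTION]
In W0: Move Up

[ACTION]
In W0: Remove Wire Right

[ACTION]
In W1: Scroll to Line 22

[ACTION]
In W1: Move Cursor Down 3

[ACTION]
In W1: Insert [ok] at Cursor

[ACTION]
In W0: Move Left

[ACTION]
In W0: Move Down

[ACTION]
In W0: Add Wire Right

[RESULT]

   ┃         ┃                     ░┃         
   ┃1  [S]─ ·┃[worker]             ░┃         
   ┃         ┃port = "localhost"   ░┃         
   ┃2        ┃host = "production"  ░┃         
   ┃         ┃timeout = "info"     ░┃         
   ┃3        ┃interval = "0.0.0.0" ░┃         
   ┃         ┃log_level = "/var/log░┃         
   ┃4        ┃max_connections = 102░┃         
   ┃Cursor: (┃enable_ssl = true    █┃         
   ┃         ┃                     ▼┃         
   ┃         ┗━━━━━━━━━━━━━━━━━━━━━━┛         
   ┃                              ┃           
   ┃                              ┃           
   ┗━━━━━━━━━━━━━━━━━━━━━━━━━━━━━━┛           
                                              
                                              
                                              


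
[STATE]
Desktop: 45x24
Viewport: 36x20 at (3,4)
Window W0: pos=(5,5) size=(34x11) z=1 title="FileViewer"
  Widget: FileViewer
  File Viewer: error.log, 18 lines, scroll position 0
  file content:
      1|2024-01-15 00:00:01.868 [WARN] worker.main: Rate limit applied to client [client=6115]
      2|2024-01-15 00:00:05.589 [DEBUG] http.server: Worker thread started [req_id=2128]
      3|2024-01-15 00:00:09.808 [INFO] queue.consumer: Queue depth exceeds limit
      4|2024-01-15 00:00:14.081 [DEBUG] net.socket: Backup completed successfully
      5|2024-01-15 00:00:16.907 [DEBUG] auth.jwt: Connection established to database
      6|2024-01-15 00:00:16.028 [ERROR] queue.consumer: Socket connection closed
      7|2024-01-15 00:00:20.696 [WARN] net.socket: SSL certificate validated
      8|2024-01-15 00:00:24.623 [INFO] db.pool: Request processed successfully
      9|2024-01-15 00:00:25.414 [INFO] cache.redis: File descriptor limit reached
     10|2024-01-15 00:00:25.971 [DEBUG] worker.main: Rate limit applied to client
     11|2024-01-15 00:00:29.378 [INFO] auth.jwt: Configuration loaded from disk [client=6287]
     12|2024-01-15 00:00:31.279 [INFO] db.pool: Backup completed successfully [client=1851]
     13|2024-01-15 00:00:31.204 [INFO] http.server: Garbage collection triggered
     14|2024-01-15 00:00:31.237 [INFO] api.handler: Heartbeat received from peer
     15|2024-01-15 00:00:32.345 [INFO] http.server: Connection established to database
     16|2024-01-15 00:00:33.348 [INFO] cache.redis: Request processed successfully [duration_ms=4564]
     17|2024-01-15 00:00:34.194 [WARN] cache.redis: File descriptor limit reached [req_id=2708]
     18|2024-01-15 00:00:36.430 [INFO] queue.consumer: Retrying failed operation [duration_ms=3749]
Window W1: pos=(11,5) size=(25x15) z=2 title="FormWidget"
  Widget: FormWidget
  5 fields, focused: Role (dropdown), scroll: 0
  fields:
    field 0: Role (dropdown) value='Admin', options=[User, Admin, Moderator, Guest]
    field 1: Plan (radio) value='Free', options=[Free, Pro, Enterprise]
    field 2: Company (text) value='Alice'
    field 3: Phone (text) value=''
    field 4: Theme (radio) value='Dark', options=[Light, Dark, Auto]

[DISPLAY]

                                    
  ┏━━━━━┏━━━━━━━━━━━━━━━━━━━━━━━┓━━┓
  ┃ File┃ FormWidget            ┃  ┃
  ┠─────┠───────────────────────┨──┨
  ┃2024-┃> Role:       [Admin ▼]┃ ▲┃
  ┃2024-┃  Plan:       (●) Free ┃]█┃
  ┃2024-┃  Company:    [Alice  ]┃ ░┃
  ┃2024-┃  Phone:      [       ]┃]░┃
  ┃2024-┃  Theme:      ( ) Light┃]░┃
  ┃2024-┃                       ┃]░┃
  ┃2024-┃                       ┃ ▼┃
  ┗━━━━━┃                       ┃━━┛
        ┃                       ┃   
        ┃                       ┃   
        ┃                       ┃   
        ┗━━━━━━━━━━━━━━━━━━━━━━━┛   
                                    
                                    
                                    
                                    


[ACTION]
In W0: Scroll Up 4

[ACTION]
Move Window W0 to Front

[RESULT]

                                    
  ┏━━━━━━━━━━━━━━━━━━━━━━━━━━━━━━━━┓
  ┃ FileViewer                     ┃
  ┠────────────────────────────────┨
  ┃2024-01-15 00:00:01.868 [WARN] ▲┃
  ┃2024-01-15 00:00:05.589 [DEBUG]█┃
  ┃2024-01-15 00:00:09.808 [INFO] ░┃
  ┃2024-01-15 00:00:14.081 [DEBUG]░┃
  ┃2024-01-15 00:00:16.907 [DEBUG]░┃
  ┃2024-01-15 00:00:16.028 [ERROR]░┃
  ┃2024-01-15 00:00:20.696 [WARN] ▼┃
  ┗━━━━━━━━━━━━━━━━━━━━━━━━━━━━━━━━┛
        ┃                       ┃   
        ┃                       ┃   
        ┃                       ┃   
        ┗━━━━━━━━━━━━━━━━━━━━━━━┛   
                                    
                                    
                                    
                                    


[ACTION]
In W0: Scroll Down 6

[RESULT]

                                    
  ┏━━━━━━━━━━━━━━━━━━━━━━━━━━━━━━━━┓
  ┃ FileViewer                     ┃
  ┠────────────────────────────────┨
  ┃2024-01-15 00:00:20.696 [WARN] ▲┃
  ┃2024-01-15 00:00:24.623 [INFO] ░┃
  ┃2024-01-15 00:00:25.414 [INFO] ░┃
  ┃2024-01-15 00:00:25.971 [DEBUG]█┃
  ┃2024-01-15 00:00:29.378 [INFO] ░┃
  ┃2024-01-15 00:00:31.279 [INFO] ░┃
  ┃2024-01-15 00:00:31.204 [INFO] ▼┃
  ┗━━━━━━━━━━━━━━━━━━━━━━━━━━━━━━━━┛
        ┃                       ┃   
        ┃                       ┃   
        ┃                       ┃   
        ┗━━━━━━━━━━━━━━━━━━━━━━━┛   
                                    
                                    
                                    
                                    


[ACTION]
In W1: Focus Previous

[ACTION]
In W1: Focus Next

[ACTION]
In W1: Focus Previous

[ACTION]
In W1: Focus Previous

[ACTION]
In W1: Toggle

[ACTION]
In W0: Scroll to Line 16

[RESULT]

                                    
  ┏━━━━━━━━━━━━━━━━━━━━━━━━━━━━━━━━┓
  ┃ FileViewer                     ┃
  ┠────────────────────────────────┨
  ┃2024-01-15 00:00:31.279 [INFO] ▲┃
  ┃2024-01-15 00:00:31.204 [INFO] ░┃
  ┃2024-01-15 00:00:31.237 [INFO] ░┃
  ┃2024-01-15 00:00:32.345 [INFO] ░┃
  ┃2024-01-15 00:00:33.348 [INFO] ░┃
  ┃2024-01-15 00:00:34.194 [WARN] █┃
  ┃2024-01-15 00:00:36.430 [INFO] ▼┃
  ┗━━━━━━━━━━━━━━━━━━━━━━━━━━━━━━━━┛
        ┃                       ┃   
        ┃                       ┃   
        ┃                       ┃   
        ┗━━━━━━━━━━━━━━━━━━━━━━━┛   
                                    
                                    
                                    
                                    


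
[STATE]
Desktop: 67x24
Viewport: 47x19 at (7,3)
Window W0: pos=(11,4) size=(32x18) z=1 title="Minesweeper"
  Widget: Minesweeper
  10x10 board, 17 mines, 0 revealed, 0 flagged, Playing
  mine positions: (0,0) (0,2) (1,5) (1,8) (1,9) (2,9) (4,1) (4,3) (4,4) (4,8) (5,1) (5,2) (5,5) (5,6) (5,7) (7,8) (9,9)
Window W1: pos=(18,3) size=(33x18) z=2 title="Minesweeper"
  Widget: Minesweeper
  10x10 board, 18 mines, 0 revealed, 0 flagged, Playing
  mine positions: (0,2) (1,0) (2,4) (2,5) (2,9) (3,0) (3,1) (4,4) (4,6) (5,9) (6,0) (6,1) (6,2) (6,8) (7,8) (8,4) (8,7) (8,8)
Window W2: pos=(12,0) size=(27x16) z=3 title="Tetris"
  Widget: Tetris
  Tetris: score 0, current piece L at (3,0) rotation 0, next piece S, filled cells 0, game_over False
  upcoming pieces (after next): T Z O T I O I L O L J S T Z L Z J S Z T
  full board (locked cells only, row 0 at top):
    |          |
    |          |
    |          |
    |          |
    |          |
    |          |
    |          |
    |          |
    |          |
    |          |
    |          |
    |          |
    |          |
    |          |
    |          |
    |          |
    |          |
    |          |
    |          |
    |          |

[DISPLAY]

     ┃          │Next:         ┃━━━━━━━━━━━┓   
    ┏┃          │ ░░           ┃           ┃   
    ┃┃          │░░            ┃───────────┨   
    ┠┃          │              ┃           ┃   
    ┃┃          │              ┃           ┃   
    ┃┃          │              ┃           ┃   
    ┃┃          │Score:        ┃           ┃   
    ┃┃          │0             ┃           ┃   
    ┃┃          │              ┃           ┃   
    ┃┃          │              ┃           ┃   
    ┃┃          │              ┃           ┃   
    ┃┃          │              ┃           ┃   
    ┃┗━━━━━━━━━━━━━━━━━━━━━━━━━┛           ┃   
    ┃■■■■■■┃                               ┃   
    ┃      ┃                               ┃   
    ┃      ┃                               ┃   
    ┃      ┃                               ┃   
    ┃      ┗━━━━━━━━━━━━━━━━━━━━━━━━━━━━━━━┛   
    ┗━━━━━━━━━━━━━━━━━━━━━━━━━━━━━━┛           


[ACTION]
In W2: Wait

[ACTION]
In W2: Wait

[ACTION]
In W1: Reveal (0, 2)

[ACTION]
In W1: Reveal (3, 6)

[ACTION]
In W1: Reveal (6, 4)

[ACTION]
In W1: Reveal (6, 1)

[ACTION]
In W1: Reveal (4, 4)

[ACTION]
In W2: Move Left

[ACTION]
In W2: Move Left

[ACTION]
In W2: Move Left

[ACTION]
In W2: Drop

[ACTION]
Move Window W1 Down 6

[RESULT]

     ┃          │Next:         ┃               
    ┏┃          │ ░░           ┃━━━┓           
    ┃┃          │░░            ┃   ┃           
    ┠┃          │              ┃━━━━━━━━━━━┓   
    ┃┃          │              ┃           ┃   
    ┃┃          │              ┃───────────┨   
    ┃┃          │Score:        ┃           ┃   
    ┃┃          │0             ┃           ┃   
    ┃┃          │              ┃           ┃   
    ┃┃          │              ┃           ┃   
    ┃┃          │              ┃           ┃   
    ┃┃          │              ┃           ┃   
    ┃┗━━━━━━━━━━━━━━━━━━━━━━━━━┛           ┃   
    ┃■■■■■■┃■■■■■■■■✹■                     ┃   
    ┃      ┃■■■■✹■■✹✹■                     ┃   
    ┃      ┃■■■■■■■■■■                     ┃   
    ┃      ┃                               ┃   
    ┃      ┃                               ┃   
    ┗━━━━━━┃                               ┃   


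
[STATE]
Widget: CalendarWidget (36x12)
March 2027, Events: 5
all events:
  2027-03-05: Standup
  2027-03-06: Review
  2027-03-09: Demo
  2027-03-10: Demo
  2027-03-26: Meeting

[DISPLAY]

             March 2027             
Mo Tu We Th Fr Sa Su                
 1  2  3  4  5*  6*  7              
 8  9* 10* 11 12 13 14              
15 16 17 18 19 20 21                
22 23 24 25 26* 27 28               
29 30 31                            
                                    
                                    
                                    
                                    
                                    


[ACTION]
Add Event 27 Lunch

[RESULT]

             March 2027             
Mo Tu We Th Fr Sa Su                
 1  2  3  4  5*  6*  7              
 8  9* 10* 11 12 13 14              
15 16 17 18 19 20 21                
22 23 24 25 26* 27* 28              
29 30 31                            
                                    
                                    
                                    
                                    
                                    


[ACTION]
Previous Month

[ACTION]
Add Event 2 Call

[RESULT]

           February 2027            
Mo Tu We Th Fr Sa Su                
 1  2*  3  4  5  6  7               
 8  9 10 11 12 13 14                
15 16 17 18 19 20 21                
22 23 24 25 26 27 28                
                                    
                                    
                                    
                                    
                                    
                                    


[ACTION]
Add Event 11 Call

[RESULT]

           February 2027            
Mo Tu We Th Fr Sa Su                
 1  2*  3  4  5  6  7               
 8  9 10 11* 12 13 14               
15 16 17 18 19 20 21                
22 23 24 25 26 27 28                
                                    
                                    
                                    
                                    
                                    
                                    


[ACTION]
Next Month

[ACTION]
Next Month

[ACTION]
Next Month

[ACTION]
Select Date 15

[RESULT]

              May 2027              
Mo Tu We Th Fr Sa Su                
                1  2                
 3  4  5  6  7  8  9                
10 11 12 13 14 [15] 16              
17 18 19 20 21 22 23                
24 25 26 27 28 29 30                
31                                  
                                    
                                    
                                    
                                    
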